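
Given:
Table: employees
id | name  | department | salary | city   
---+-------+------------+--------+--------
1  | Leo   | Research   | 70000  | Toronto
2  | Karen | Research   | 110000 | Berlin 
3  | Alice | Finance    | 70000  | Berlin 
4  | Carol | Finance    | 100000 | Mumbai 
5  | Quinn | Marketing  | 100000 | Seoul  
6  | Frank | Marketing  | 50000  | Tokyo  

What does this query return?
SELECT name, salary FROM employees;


Projecting columns: name, salary

6 rows:
Leo, 70000
Karen, 110000
Alice, 70000
Carol, 100000
Quinn, 100000
Frank, 50000


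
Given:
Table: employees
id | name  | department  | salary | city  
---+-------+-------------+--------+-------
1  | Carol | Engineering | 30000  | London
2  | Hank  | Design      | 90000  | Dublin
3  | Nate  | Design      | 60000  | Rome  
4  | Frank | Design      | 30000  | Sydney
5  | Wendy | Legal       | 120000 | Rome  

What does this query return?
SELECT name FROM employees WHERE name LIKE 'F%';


LIKE 'F%' matches names starting with 'F'
Matching: 1

1 rows:
Frank


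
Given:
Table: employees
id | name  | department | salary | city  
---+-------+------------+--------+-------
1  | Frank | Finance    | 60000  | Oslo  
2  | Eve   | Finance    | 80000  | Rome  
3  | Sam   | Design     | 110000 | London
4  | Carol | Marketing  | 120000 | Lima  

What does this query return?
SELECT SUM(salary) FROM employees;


SUM(salary) = 60000 + 80000 + 110000 + 120000 = 370000

370000


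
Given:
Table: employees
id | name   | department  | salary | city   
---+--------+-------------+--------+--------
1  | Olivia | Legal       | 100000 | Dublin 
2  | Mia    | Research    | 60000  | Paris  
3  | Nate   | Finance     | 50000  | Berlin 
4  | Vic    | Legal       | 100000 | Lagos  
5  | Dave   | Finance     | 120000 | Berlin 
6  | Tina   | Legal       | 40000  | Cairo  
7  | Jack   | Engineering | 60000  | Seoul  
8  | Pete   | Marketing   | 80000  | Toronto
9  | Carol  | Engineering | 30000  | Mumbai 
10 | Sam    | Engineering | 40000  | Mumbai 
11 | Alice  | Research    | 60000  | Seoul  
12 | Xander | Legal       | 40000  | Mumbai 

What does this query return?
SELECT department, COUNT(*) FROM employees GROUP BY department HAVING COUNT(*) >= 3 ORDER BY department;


Groups with count >= 3:
  Engineering: 3 -> PASS
  Legal: 4 -> PASS
  Finance: 2 -> filtered out
  Marketing: 1 -> filtered out
  Research: 2 -> filtered out


2 groups:
Engineering, 3
Legal, 4


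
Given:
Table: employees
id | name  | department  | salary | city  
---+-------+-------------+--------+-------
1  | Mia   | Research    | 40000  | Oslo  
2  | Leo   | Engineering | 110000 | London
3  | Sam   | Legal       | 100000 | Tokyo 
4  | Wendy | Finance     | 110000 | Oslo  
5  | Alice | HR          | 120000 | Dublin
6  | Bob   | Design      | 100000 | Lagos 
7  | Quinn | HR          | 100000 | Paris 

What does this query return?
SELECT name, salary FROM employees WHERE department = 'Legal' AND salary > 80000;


Filtering: department = 'Legal' AND salary > 80000
Matching: 1 rows

1 rows:
Sam, 100000


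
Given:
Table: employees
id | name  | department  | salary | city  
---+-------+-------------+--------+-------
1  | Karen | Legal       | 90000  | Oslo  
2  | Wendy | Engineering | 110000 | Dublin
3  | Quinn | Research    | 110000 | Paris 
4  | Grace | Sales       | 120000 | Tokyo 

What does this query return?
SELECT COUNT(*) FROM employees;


COUNT(*) counts all rows

4


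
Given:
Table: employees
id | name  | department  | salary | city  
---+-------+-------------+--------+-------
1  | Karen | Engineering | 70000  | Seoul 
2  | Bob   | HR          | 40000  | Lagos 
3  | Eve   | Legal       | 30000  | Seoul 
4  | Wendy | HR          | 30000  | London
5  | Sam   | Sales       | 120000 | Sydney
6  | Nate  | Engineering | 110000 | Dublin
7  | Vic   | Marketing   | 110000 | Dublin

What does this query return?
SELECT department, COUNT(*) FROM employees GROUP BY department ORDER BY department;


Assigning each row to its department group:
  Karen -> Engineering
  Bob -> HR
  Eve -> Legal
  Wendy -> HR
  Sam -> Sales
  Nate -> Engineering
  Vic -> Marketing


5 groups:
Engineering, 2
HR, 2
Legal, 1
Marketing, 1
Sales, 1


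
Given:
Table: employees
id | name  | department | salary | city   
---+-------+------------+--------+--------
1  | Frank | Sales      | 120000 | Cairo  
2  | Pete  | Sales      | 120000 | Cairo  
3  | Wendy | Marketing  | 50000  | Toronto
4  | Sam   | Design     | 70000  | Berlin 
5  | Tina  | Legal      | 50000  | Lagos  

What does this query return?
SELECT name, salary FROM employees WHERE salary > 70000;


Filtering: salary > 70000
Matching: 2 rows

2 rows:
Frank, 120000
Pete, 120000


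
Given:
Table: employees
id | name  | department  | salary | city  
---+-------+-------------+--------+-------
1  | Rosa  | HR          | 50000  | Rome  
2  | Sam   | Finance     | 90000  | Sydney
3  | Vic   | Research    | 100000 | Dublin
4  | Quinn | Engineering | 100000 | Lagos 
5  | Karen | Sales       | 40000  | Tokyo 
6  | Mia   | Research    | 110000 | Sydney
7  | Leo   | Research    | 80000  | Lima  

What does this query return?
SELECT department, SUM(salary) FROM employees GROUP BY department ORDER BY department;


Summing salary within each department:
  Engineering: 100000 = 100000
  Finance: 90000 = 90000
  HR: 50000 = 50000
  Research: 100000 + 110000 + 80000 = 290000
  Sales: 40000 = 40000


5 groups:
Engineering, 100000
Finance, 90000
HR, 50000
Research, 290000
Sales, 40000


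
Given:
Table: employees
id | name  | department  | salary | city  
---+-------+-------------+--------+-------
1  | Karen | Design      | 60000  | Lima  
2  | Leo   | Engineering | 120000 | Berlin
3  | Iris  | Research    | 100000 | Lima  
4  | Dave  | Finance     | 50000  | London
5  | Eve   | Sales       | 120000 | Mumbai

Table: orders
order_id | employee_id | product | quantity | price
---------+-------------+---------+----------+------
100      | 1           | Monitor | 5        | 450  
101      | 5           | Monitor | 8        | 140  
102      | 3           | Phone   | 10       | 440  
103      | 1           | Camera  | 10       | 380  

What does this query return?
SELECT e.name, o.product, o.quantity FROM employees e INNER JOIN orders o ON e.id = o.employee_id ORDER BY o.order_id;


Joining employees.id = orders.employee_id:
  employee Karen (id=1) -> order Monitor
  employee Eve (id=5) -> order Monitor
  employee Iris (id=3) -> order Phone
  employee Karen (id=1) -> order Camera


4 rows:
Karen, Monitor, 5
Eve, Monitor, 8
Iris, Phone, 10
Karen, Camera, 10


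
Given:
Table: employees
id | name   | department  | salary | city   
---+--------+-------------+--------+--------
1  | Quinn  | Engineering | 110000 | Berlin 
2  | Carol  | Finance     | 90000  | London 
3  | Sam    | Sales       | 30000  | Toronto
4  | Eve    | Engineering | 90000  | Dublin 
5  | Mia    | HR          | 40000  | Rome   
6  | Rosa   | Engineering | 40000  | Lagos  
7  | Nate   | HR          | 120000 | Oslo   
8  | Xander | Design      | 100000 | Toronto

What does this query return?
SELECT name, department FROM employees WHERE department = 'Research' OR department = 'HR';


Filtering: department = 'Research' OR 'HR'
Matching: 2 rows

2 rows:
Mia, HR
Nate, HR


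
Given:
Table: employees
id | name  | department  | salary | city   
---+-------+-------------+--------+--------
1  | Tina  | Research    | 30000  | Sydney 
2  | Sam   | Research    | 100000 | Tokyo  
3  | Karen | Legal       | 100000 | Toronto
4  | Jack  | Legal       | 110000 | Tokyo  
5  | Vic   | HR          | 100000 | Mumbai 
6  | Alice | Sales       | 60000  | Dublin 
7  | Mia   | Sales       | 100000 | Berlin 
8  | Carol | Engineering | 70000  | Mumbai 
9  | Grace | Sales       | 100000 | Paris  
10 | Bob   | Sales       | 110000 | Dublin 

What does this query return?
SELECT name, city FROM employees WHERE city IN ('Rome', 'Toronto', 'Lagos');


Filtering: city IN ('Rome', 'Toronto', 'Lagos')
Matching: 1 rows

1 rows:
Karen, Toronto


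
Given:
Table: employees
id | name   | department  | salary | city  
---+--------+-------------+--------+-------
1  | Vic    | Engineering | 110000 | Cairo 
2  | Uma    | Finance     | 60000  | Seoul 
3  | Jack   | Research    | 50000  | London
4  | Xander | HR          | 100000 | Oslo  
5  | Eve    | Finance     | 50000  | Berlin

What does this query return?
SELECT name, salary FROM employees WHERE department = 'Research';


Filtering: department = 'Research'
Matching rows: 1

1 rows:
Jack, 50000


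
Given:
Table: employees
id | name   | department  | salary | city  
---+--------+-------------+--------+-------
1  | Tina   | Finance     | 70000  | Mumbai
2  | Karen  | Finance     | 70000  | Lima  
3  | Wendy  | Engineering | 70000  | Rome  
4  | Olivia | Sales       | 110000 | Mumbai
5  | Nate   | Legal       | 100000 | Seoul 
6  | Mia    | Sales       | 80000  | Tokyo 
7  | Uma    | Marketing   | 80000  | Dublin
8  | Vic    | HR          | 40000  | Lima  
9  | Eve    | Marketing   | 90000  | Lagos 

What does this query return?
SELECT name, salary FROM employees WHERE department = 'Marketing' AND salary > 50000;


Filtering: department = 'Marketing' AND salary > 50000
Matching: 2 rows

2 rows:
Uma, 80000
Eve, 90000


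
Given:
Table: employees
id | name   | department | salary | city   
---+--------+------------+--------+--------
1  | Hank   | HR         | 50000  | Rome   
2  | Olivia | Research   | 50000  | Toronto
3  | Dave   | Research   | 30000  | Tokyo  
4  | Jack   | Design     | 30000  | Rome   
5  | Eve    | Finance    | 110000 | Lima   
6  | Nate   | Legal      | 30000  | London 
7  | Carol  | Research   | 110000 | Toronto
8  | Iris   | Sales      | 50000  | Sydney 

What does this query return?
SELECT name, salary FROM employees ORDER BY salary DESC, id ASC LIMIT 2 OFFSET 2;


Sort by salary DESC (id ASC tiebreak), then skip 2 and take 2
Rows 3 through 4

2 rows:
Hank, 50000
Olivia, 50000


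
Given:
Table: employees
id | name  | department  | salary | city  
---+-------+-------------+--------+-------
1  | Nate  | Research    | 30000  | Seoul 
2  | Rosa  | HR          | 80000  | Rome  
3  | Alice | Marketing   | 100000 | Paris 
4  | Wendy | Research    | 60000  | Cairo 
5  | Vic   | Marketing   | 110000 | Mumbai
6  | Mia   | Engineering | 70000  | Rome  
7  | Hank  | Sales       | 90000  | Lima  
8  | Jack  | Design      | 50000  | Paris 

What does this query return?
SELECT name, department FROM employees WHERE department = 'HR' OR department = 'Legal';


Filtering: department = 'HR' OR 'Legal'
Matching: 1 rows

1 rows:
Rosa, HR


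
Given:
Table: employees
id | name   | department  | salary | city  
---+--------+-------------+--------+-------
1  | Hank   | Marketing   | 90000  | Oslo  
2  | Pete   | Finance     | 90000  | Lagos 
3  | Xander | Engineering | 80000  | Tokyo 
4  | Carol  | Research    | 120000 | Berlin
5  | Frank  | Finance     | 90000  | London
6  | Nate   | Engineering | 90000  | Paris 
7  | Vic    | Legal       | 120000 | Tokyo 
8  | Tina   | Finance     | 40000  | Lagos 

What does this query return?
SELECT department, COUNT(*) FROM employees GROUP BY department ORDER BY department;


Assigning each row to its department group:
  Hank -> Marketing
  Pete -> Finance
  Xander -> Engineering
  Carol -> Research
  Frank -> Finance
  Nate -> Engineering
  Vic -> Legal
  Tina -> Finance


5 groups:
Engineering, 2
Finance, 3
Legal, 1
Marketing, 1
Research, 1


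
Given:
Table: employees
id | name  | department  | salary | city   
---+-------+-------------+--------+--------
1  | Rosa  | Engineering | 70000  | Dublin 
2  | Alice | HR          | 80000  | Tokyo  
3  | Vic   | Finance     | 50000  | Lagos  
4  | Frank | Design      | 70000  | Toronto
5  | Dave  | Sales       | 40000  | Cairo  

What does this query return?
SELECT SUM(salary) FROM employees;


SUM(salary) = 70000 + 80000 + 50000 + 70000 + 40000 = 310000

310000


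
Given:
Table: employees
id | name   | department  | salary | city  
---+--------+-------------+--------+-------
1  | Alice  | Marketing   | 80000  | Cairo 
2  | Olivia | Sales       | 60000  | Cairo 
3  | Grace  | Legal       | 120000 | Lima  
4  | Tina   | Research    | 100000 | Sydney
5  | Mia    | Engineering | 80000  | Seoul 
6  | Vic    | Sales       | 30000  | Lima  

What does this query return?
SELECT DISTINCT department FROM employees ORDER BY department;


All 'department' values (row order): Marketing, Sales, Legal, Research, Engineering, Sales
Removing duplicates leaves 5 unique value(s).

5 values:
Engineering
Legal
Marketing
Research
Sales


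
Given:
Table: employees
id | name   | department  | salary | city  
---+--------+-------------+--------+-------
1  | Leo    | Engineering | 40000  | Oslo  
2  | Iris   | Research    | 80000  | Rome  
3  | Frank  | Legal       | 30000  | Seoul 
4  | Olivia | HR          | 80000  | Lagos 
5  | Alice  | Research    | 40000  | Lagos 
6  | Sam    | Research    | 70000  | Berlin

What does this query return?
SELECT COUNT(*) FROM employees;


COUNT(*) counts all rows

6


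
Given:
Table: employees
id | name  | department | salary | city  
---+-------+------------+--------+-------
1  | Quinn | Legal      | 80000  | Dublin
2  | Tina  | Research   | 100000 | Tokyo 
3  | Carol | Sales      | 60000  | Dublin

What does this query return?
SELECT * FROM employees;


SELECT * returns all 3 rows with all columns

3 rows:
1, Quinn, Legal, 80000, Dublin
2, Tina, Research, 100000, Tokyo
3, Carol, Sales, 60000, Dublin


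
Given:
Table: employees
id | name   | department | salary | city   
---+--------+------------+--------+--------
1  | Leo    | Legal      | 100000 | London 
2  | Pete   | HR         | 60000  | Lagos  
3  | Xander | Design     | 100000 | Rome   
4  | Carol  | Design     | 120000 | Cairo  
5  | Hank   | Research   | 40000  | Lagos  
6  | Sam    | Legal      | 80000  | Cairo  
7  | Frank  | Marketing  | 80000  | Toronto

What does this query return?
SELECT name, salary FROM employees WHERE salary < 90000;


Filtering: salary < 90000
Matching: 4 rows

4 rows:
Pete, 60000
Hank, 40000
Sam, 80000
Frank, 80000


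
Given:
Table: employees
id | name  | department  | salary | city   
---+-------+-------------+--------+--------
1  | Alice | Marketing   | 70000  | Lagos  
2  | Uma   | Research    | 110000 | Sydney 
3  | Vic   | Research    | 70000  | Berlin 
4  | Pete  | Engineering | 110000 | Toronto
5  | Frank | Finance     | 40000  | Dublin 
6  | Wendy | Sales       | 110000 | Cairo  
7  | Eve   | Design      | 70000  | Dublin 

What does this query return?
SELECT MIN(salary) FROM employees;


Salaries: 70000, 110000, 70000, 110000, 40000, 110000, 70000
MIN = 40000

40000


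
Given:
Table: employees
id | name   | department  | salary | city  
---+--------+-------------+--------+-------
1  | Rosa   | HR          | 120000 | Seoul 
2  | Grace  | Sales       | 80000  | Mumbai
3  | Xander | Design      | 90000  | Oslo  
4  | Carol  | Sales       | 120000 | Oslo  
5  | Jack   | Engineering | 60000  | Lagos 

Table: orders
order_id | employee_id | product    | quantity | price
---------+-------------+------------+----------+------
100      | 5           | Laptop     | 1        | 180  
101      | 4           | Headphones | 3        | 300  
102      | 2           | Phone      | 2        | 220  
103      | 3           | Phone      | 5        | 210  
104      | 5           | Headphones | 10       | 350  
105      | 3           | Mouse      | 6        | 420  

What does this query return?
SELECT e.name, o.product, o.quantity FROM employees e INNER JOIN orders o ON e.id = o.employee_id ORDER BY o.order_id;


Joining employees.id = orders.employee_id:
  employee Jack (id=5) -> order Laptop
  employee Carol (id=4) -> order Headphones
  employee Grace (id=2) -> order Phone
  employee Xander (id=3) -> order Phone
  employee Jack (id=5) -> order Headphones
  employee Xander (id=3) -> order Mouse


6 rows:
Jack, Laptop, 1
Carol, Headphones, 3
Grace, Phone, 2
Xander, Phone, 5
Jack, Headphones, 10
Xander, Mouse, 6


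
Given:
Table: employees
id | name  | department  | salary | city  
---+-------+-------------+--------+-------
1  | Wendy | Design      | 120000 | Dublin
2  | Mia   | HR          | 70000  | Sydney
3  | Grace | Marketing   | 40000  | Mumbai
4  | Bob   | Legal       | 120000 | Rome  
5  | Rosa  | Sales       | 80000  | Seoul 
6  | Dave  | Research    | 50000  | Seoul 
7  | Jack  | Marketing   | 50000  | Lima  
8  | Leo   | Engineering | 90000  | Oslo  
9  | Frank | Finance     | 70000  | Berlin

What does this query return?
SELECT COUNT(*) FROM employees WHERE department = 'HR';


Counting rows where department = 'HR'
  Mia -> MATCH


1


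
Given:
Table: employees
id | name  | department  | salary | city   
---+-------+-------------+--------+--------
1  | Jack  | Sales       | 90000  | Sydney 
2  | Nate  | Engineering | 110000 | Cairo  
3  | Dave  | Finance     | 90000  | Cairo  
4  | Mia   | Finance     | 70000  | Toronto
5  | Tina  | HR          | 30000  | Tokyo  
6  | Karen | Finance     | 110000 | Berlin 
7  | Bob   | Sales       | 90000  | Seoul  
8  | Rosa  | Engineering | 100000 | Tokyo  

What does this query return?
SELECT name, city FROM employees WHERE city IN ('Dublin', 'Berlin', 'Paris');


Filtering: city IN ('Dublin', 'Berlin', 'Paris')
Matching: 1 rows

1 rows:
Karen, Berlin


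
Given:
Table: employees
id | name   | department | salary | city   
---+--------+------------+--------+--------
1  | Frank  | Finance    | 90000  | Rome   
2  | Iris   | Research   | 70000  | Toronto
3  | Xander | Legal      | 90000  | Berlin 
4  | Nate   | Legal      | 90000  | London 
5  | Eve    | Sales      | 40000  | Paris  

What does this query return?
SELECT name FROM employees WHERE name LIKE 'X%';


LIKE 'X%' matches names starting with 'X'
Matching: 1

1 rows:
Xander


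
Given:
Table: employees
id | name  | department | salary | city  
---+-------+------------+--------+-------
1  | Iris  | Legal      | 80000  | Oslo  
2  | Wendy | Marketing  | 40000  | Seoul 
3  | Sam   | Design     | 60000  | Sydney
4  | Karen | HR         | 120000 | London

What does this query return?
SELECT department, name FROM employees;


Projecting columns: department, name

4 rows:
Legal, Iris
Marketing, Wendy
Design, Sam
HR, Karen


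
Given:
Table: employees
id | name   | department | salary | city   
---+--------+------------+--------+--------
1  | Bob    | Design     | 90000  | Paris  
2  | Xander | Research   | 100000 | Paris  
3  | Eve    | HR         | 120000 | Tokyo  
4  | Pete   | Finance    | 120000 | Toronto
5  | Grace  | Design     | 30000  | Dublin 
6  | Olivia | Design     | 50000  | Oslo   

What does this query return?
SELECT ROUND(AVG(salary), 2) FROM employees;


SUM(salary) = 510000
COUNT = 6
ROUND(AVG, 2) = ROUND(510000 / 6, 2) = 85000.0

85000.0


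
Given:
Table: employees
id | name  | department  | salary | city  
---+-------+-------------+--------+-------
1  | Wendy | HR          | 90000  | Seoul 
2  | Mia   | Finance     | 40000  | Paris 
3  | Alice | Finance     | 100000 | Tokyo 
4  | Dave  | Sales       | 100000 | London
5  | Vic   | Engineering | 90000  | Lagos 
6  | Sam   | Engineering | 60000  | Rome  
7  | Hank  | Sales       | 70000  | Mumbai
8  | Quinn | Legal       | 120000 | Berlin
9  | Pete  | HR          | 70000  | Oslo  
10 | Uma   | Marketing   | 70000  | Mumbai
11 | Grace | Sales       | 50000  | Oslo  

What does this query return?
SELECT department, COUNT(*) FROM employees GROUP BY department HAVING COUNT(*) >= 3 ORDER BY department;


Groups with count >= 3:
  Sales: 3 -> PASS
  Engineering: 2 -> filtered out
  Finance: 2 -> filtered out
  HR: 2 -> filtered out
  Legal: 1 -> filtered out
  Marketing: 1 -> filtered out


1 groups:
Sales, 3


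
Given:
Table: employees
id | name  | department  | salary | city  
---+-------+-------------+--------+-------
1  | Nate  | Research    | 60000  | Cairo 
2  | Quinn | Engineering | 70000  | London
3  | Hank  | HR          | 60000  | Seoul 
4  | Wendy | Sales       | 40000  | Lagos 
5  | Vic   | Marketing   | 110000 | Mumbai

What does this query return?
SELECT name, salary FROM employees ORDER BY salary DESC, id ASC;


Sorting by salary DESC, then id ASC for ties

5 rows:
Vic, 110000
Quinn, 70000
Nate, 60000
Hank, 60000
Wendy, 40000


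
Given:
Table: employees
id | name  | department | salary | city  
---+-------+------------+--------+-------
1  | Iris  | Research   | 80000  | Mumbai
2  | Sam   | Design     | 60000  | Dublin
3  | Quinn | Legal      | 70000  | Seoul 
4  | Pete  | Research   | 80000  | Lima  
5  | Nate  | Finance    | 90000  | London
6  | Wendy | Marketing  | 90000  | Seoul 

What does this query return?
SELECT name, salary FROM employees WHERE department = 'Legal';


Filtering: department = 'Legal'
Matching rows: 1

1 rows:
Quinn, 70000


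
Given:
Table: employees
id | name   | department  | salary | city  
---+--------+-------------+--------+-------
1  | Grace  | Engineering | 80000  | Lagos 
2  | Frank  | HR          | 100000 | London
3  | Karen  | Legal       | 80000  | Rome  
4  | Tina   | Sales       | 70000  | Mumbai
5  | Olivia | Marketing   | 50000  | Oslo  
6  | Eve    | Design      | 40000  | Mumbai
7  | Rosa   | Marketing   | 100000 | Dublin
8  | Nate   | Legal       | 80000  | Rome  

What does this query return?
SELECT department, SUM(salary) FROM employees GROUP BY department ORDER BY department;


Summing salary within each department:
  Design: 40000 = 40000
  Engineering: 80000 = 80000
  HR: 100000 = 100000
  Legal: 80000 + 80000 = 160000
  Marketing: 50000 + 100000 = 150000
  Sales: 70000 = 70000


6 groups:
Design, 40000
Engineering, 80000
HR, 100000
Legal, 160000
Marketing, 150000
Sales, 70000


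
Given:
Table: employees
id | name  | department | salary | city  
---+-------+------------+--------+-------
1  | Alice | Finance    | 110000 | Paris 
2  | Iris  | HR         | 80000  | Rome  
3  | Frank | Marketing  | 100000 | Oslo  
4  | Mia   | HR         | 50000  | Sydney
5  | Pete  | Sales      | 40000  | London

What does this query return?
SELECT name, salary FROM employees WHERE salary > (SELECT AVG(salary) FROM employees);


Subquery: AVG(salary) = 76000.0
Filtering: salary > 76000.0
  Alice (110000) -> MATCH
  Iris (80000) -> MATCH
  Frank (100000) -> MATCH


3 rows:
Alice, 110000
Iris, 80000
Frank, 100000


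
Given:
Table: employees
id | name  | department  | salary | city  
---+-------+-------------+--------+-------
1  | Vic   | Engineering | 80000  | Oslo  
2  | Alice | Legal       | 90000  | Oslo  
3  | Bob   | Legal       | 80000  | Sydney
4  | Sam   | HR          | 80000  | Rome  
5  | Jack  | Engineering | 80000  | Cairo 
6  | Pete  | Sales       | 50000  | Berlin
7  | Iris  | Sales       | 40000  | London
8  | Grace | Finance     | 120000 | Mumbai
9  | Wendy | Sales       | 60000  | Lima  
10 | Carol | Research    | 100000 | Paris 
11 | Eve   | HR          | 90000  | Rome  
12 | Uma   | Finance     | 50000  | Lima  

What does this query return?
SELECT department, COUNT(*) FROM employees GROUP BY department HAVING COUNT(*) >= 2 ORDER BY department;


Groups with count >= 2:
  Engineering: 2 -> PASS
  Finance: 2 -> PASS
  HR: 2 -> PASS
  Legal: 2 -> PASS
  Sales: 3 -> PASS
  Research: 1 -> filtered out


5 groups:
Engineering, 2
Finance, 2
HR, 2
Legal, 2
Sales, 3


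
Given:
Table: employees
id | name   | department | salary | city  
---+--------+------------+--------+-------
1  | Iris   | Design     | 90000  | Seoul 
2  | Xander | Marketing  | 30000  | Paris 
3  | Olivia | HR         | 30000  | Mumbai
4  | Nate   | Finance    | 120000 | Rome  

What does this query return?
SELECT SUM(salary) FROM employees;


SUM(salary) = 90000 + 30000 + 30000 + 120000 = 270000

270000


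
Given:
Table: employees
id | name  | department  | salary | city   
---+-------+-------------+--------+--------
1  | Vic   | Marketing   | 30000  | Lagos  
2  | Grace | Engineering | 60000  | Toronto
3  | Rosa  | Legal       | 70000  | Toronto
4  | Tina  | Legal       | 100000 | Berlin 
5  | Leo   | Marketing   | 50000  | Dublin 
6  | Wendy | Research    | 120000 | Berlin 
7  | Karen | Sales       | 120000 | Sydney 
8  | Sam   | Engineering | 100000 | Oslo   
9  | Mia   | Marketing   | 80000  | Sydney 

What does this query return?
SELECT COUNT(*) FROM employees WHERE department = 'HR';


Counting rows where department = 'HR'


0


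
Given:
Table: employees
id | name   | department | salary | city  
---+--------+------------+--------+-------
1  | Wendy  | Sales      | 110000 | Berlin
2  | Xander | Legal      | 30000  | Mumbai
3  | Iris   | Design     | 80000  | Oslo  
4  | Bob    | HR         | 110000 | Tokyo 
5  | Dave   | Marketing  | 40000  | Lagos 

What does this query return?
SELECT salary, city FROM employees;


Projecting columns: salary, city

5 rows:
110000, Berlin
30000, Mumbai
80000, Oslo
110000, Tokyo
40000, Lagos


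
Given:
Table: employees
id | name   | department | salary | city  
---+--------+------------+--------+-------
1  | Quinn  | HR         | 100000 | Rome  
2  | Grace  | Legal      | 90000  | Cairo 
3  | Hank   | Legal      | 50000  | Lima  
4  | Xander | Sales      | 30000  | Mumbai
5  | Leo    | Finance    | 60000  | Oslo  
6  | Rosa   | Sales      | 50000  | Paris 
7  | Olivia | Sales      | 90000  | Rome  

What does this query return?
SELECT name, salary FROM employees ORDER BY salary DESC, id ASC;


Sorting by salary DESC, then id ASC for ties

7 rows:
Quinn, 100000
Grace, 90000
Olivia, 90000
Leo, 60000
Hank, 50000
Rosa, 50000
Xander, 30000


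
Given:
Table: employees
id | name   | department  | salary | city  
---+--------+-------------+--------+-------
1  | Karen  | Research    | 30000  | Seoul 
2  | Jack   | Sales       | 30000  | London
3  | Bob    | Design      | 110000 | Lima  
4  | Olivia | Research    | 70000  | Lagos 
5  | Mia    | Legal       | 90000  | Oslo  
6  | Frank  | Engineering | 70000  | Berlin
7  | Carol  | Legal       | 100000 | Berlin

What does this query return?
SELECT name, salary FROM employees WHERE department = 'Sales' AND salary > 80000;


Filtering: department = 'Sales' AND salary > 80000
Matching: 0 rows

Empty result set (0 rows)


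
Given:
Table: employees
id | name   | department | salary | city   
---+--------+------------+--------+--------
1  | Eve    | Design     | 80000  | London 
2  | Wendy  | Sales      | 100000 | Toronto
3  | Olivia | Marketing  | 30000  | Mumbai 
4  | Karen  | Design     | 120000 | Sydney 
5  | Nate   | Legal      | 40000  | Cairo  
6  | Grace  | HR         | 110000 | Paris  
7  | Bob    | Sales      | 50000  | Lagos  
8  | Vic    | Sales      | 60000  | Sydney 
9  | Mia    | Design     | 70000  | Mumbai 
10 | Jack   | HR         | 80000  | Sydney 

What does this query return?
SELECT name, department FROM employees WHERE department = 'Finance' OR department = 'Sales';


Filtering: department = 'Finance' OR 'Sales'
Matching: 3 rows

3 rows:
Wendy, Sales
Bob, Sales
Vic, Sales


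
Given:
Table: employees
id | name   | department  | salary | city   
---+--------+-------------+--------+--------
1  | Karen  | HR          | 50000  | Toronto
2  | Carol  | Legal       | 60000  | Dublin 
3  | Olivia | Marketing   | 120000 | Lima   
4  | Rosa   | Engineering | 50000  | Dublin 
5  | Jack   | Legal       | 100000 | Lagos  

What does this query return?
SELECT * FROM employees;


SELECT * returns all 5 rows with all columns

5 rows:
1, Karen, HR, 50000, Toronto
2, Carol, Legal, 60000, Dublin
3, Olivia, Marketing, 120000, Lima
4, Rosa, Engineering, 50000, Dublin
5, Jack, Legal, 100000, Lagos


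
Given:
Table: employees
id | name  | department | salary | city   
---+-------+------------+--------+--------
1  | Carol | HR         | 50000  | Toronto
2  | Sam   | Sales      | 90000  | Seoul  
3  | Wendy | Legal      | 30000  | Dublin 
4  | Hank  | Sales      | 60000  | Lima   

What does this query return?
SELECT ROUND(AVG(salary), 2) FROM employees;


SUM(salary) = 230000
COUNT = 4
ROUND(AVG, 2) = ROUND(230000 / 4, 2) = 57500.0

57500.0


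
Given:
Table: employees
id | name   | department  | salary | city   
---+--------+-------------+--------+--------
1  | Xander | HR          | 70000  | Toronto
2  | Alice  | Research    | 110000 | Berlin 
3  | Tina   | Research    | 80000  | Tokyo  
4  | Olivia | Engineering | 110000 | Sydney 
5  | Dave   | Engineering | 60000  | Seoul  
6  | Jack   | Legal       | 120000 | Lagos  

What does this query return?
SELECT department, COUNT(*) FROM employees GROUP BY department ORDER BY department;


Assigning each row to its department group:
  Xander -> HR
  Alice -> Research
  Tina -> Research
  Olivia -> Engineering
  Dave -> Engineering
  Jack -> Legal


4 groups:
Engineering, 2
HR, 1
Legal, 1
Research, 2


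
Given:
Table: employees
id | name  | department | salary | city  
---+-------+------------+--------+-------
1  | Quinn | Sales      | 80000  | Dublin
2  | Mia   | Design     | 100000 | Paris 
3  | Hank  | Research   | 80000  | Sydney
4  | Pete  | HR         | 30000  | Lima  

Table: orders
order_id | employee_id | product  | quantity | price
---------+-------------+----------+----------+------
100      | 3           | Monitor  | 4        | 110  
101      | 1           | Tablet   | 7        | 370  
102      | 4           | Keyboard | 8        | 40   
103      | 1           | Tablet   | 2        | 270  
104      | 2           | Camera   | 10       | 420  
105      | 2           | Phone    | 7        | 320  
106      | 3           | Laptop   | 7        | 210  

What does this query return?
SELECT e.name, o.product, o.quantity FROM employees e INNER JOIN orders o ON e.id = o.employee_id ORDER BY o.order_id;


Joining employees.id = orders.employee_id:
  employee Hank (id=3) -> order Monitor
  employee Quinn (id=1) -> order Tablet
  employee Pete (id=4) -> order Keyboard
  employee Quinn (id=1) -> order Tablet
  employee Mia (id=2) -> order Camera
  employee Mia (id=2) -> order Phone
  employee Hank (id=3) -> order Laptop


7 rows:
Hank, Monitor, 4
Quinn, Tablet, 7
Pete, Keyboard, 8
Quinn, Tablet, 2
Mia, Camera, 10
Mia, Phone, 7
Hank, Laptop, 7


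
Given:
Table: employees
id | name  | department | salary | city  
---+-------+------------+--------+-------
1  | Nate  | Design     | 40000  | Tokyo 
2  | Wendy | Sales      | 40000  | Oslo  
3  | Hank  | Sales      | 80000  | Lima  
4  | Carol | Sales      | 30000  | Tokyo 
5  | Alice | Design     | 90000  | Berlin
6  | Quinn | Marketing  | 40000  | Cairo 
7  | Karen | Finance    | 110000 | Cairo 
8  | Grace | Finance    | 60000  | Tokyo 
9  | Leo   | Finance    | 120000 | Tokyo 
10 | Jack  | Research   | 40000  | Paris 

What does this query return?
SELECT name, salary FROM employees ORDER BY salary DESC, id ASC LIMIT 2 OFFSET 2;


Sort by salary DESC (id ASC tiebreak), then skip 2 and take 2
Rows 3 through 4

2 rows:
Alice, 90000
Hank, 80000


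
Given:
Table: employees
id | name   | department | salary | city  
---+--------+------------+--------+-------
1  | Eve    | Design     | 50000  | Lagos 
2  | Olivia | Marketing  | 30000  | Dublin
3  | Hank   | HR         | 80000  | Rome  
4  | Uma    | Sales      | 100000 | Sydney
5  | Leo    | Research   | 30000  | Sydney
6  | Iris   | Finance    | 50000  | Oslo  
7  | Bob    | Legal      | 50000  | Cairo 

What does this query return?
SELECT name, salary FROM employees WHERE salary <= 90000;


Filtering: salary <= 90000
Matching: 6 rows

6 rows:
Eve, 50000
Olivia, 30000
Hank, 80000
Leo, 30000
Iris, 50000
Bob, 50000


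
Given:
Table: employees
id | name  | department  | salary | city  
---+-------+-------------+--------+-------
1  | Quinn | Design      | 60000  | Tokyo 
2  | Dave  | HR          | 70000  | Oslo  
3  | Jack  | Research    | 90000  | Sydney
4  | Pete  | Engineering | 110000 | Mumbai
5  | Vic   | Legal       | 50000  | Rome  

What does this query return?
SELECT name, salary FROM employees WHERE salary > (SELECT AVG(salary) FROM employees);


Subquery: AVG(salary) = 76000.0
Filtering: salary > 76000.0
  Jack (90000) -> MATCH
  Pete (110000) -> MATCH


2 rows:
Jack, 90000
Pete, 110000


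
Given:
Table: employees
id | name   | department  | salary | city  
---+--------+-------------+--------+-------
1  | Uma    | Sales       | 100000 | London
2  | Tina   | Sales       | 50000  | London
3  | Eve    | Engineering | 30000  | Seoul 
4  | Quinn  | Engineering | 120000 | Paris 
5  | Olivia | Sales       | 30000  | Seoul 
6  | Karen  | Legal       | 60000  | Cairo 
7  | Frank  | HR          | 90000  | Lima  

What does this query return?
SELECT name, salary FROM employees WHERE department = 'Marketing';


Filtering: department = 'Marketing'
Matching rows: 0

Empty result set (0 rows)


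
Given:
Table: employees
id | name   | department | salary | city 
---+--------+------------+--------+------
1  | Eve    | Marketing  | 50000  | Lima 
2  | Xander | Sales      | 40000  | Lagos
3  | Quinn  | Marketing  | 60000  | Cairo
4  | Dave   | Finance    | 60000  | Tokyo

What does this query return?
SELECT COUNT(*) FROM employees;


COUNT(*) counts all rows

4


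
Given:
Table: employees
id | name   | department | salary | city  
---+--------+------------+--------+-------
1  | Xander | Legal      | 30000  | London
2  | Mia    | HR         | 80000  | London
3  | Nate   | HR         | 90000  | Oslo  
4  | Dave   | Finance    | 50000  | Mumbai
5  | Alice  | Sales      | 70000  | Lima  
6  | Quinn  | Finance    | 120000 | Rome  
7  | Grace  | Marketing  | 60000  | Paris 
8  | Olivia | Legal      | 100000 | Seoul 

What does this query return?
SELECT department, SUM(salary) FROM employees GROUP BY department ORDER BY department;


Summing salary within each department:
  Finance: 50000 + 120000 = 170000
  HR: 80000 + 90000 = 170000
  Legal: 30000 + 100000 = 130000
  Marketing: 60000 = 60000
  Sales: 70000 = 70000


5 groups:
Finance, 170000
HR, 170000
Legal, 130000
Marketing, 60000
Sales, 70000


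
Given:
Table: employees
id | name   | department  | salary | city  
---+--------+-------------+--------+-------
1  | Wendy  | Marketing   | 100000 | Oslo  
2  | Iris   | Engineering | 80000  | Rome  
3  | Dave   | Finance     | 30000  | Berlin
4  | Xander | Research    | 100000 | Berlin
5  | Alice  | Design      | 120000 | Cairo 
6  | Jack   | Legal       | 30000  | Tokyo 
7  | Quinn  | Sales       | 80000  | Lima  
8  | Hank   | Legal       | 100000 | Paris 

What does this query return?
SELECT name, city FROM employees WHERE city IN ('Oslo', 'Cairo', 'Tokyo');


Filtering: city IN ('Oslo', 'Cairo', 'Tokyo')
Matching: 3 rows

3 rows:
Wendy, Oslo
Alice, Cairo
Jack, Tokyo


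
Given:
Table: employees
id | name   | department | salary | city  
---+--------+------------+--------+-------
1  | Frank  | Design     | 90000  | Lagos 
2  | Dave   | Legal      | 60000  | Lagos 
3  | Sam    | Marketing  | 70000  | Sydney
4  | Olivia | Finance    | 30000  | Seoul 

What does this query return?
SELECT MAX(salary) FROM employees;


Salaries: 90000, 60000, 70000, 30000
MAX = 90000

90000


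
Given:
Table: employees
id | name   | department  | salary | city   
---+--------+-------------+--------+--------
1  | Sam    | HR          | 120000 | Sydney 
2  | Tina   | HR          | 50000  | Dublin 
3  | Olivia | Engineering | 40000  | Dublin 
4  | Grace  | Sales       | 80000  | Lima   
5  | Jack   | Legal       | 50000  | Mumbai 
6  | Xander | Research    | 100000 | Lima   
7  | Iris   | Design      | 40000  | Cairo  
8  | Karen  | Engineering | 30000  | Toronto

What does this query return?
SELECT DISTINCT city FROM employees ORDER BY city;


All 'city' values (row order): Sydney, Dublin, Dublin, Lima, Mumbai, Lima, Cairo, Toronto
Removing duplicates leaves 6 unique value(s).

6 values:
Cairo
Dublin
Lima
Mumbai
Sydney
Toronto


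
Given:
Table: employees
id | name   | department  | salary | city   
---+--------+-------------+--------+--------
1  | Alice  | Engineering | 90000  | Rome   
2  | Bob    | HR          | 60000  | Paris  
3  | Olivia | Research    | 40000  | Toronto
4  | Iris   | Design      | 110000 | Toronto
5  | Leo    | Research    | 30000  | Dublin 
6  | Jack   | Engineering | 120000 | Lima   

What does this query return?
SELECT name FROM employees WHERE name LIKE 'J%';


LIKE 'J%' matches names starting with 'J'
Matching: 1

1 rows:
Jack


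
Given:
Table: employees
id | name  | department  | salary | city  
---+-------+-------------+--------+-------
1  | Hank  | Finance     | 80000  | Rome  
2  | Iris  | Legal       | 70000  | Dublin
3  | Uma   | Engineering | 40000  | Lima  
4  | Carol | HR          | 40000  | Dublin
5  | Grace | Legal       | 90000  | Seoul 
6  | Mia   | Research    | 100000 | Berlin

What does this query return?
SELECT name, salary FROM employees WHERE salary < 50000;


Filtering: salary < 50000
Matching: 2 rows

2 rows:
Uma, 40000
Carol, 40000


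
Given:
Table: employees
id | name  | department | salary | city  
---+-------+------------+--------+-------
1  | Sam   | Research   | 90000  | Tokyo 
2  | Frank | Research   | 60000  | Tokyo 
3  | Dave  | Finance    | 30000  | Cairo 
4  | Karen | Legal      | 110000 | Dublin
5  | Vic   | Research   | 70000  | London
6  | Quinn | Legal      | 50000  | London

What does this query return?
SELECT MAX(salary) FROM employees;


Salaries: 90000, 60000, 30000, 110000, 70000, 50000
MAX = 110000

110000


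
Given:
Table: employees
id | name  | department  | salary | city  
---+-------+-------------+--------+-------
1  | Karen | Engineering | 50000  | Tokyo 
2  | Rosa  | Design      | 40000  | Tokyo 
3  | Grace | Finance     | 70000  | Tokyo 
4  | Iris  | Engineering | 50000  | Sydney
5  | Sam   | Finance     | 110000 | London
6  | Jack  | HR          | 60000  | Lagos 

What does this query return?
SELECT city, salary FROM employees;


Projecting columns: city, salary

6 rows:
Tokyo, 50000
Tokyo, 40000
Tokyo, 70000
Sydney, 50000
London, 110000
Lagos, 60000


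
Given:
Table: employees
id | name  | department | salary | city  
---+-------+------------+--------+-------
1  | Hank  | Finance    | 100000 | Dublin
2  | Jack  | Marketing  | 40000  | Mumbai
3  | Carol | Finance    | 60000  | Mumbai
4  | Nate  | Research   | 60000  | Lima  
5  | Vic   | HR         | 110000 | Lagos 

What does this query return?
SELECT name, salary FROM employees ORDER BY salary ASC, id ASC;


Sorting by salary ASC, then id ASC for ties

5 rows:
Jack, 40000
Carol, 60000
Nate, 60000
Hank, 100000
Vic, 110000


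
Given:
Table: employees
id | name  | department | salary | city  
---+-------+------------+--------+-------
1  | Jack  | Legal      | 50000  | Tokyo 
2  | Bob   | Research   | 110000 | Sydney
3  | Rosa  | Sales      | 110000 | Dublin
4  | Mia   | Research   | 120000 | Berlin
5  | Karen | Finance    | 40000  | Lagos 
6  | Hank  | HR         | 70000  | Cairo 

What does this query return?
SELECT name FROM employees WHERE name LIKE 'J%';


LIKE 'J%' matches names starting with 'J'
Matching: 1

1 rows:
Jack


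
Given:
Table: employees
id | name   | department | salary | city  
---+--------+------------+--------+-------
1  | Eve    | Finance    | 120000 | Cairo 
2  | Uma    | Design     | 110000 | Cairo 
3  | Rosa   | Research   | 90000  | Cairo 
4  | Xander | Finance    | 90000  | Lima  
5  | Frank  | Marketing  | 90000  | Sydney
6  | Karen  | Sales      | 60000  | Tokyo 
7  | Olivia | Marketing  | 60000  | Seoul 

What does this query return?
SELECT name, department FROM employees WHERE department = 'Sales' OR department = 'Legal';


Filtering: department = 'Sales' OR 'Legal'
Matching: 1 rows

1 rows:
Karen, Sales


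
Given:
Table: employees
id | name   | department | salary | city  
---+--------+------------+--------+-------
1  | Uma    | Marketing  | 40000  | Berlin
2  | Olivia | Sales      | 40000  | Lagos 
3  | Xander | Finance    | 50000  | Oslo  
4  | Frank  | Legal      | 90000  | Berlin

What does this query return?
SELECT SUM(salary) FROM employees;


SUM(salary) = 40000 + 40000 + 50000 + 90000 = 220000

220000


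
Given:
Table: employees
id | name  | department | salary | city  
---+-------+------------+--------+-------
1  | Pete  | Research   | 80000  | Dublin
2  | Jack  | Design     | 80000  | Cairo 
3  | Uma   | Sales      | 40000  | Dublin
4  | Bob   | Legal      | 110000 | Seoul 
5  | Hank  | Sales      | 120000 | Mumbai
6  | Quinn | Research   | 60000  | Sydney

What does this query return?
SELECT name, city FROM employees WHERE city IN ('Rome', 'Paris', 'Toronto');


Filtering: city IN ('Rome', 'Paris', 'Toronto')
Matching: 0 rows

Empty result set (0 rows)
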